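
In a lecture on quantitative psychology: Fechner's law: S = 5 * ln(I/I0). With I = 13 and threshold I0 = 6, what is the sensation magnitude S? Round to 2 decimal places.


S = 5 * ln(13/6)
I/I0 = 2.166667
ln(2.166667) = 0.7732
S = 5 * 0.7732
= 3.87


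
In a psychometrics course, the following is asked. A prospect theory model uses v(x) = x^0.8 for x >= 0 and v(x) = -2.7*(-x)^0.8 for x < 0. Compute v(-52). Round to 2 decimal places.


Since x = -52 < 0, use v(x) = -lambda*(-x)^alpha
(-x) = 52
52^0.8 = 23.5941
v(-52) = -2.7 * 23.5941
= -63.70


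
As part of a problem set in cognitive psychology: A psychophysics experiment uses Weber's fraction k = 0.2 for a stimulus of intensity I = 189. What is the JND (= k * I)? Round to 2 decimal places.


JND = k * I
JND = 0.2 * 189
= 37.80


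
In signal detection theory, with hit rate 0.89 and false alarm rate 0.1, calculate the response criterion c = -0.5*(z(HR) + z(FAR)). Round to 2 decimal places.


c = -0.5 * (z(HR) + z(FAR))
z(0.89) = 1.2265
z(0.1) = -1.2816
c = -0.5 * (1.2265 + -1.2816)
= -0.5 * -0.0551
= 0.03


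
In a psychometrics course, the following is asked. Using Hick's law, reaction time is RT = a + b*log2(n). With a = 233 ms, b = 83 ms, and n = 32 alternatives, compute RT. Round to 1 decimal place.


RT = 233 + 83 * log2(32)
log2(32) = 5.0
RT = 233 + 83 * 5.0
= 233 + 415.0
= 648.0 ms


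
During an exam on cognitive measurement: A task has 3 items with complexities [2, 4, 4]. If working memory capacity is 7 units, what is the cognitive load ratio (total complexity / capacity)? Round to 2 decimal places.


Total complexity = 2 + 4 + 4 = 10
Load = total / capacity = 10 / 7
= 1.43


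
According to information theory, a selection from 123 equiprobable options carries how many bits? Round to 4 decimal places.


H = log2(n)
H = log2(123)
= 6.9425


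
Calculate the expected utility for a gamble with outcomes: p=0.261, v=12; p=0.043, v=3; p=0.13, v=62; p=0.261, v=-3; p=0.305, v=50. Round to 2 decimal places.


EU = sum(p_i * v_i)
0.261 * 12 = 3.132
0.043 * 3 = 0.129
0.13 * 62 = 8.06
0.261 * -3 = -0.783
0.305 * 50 = 15.25
EU = 3.132 + 0.129 + 8.06 + -0.783 + 15.25
= 25.79


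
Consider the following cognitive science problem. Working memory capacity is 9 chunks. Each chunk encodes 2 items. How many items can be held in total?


Total items = chunks * items_per_chunk
= 9 * 2
= 18


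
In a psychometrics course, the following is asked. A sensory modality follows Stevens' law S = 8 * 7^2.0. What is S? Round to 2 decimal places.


S = 8 * 7^2.0
7^2.0 = 49.0
S = 8 * 49.0
= 392.00


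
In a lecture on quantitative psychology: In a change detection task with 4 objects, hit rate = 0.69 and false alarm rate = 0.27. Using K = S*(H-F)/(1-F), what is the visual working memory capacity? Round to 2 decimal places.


K = S * (H - F) / (1 - F)
H - F = 0.42
1 - F = 0.73
K = 4 * 0.42 / 0.73
= 2.30


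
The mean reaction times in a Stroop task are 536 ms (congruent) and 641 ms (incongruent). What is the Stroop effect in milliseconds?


Stroop effect = RT(incongruent) - RT(congruent)
= 641 - 536
= 105 ms


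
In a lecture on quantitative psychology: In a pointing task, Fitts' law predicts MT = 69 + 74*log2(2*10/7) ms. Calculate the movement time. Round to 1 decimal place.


MT = 69 + 74 * log2(2*10/7)
2D/W = 2.857143
log2(2.857143) = 1.5146
MT = 69 + 74 * 1.5146
= 181.1 ms


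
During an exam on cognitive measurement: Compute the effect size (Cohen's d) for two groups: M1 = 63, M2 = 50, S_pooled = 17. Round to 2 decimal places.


Cohen's d = (M1 - M2) / S_pooled
= (63 - 50) / 17
= 13 / 17
= 0.76


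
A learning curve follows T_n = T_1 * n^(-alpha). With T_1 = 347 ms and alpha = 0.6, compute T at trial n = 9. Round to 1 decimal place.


T_n = 347 * 9^(-0.6)
9^(-0.6) = 0.267581
T_n = 347 * 0.267581
= 92.9 ms


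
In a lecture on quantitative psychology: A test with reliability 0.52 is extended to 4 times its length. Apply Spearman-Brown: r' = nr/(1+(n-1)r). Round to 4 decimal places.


r_new = n*r / (1 + (n-1)*r)
Numerator = 4 * 0.52 = 2.08
Denominator = 1 + 3 * 0.52 = 2.56
r_new = 2.08 / 2.56
= 0.8125


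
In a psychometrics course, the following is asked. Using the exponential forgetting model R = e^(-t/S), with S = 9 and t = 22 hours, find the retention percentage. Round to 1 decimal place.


R = e^(-t/S)
-t/S = -22/9 = -2.444444
R = e^(-2.444444) = 0.086774
Percentage = 0.086774 * 100
= 8.7


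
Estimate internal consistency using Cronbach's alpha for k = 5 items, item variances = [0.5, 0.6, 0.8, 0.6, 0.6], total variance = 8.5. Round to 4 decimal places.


alpha = (k/(k-1)) * (1 - sum(s_i^2)/s_total^2)
sum(item variances) = 3.1
k/(k-1) = 5/4 = 1.25
1 - 3.1/8.5 = 1 - 0.364706 = 0.635294
alpha = 1.25 * 0.635294
= 0.7941


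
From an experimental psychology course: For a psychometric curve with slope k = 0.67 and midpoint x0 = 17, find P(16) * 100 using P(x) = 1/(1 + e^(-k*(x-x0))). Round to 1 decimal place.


P(x) = 1/(1 + e^(-0.67*(16 - 17)))
Exponent = -0.67 * -1 = 0.67
e^(0.67) = 1.954237
P = 1/(1 + 1.954237) = 0.338497
Percentage = 33.8


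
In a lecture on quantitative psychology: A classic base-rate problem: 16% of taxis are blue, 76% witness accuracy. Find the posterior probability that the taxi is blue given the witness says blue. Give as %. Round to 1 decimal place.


P(blue | says blue) = P(says blue | blue)*P(blue) / [P(says blue | blue)*P(blue) + P(says blue | not blue)*P(not blue)]
Numerator = 0.76 * 0.16 = 0.1216
False identification = 0.24 * 0.84 = 0.2016
P = 0.1216 / (0.1216 + 0.2016)
= 0.1216 / 0.3232
As percentage = 37.6


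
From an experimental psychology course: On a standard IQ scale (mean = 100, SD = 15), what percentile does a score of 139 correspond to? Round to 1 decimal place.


z = (IQ - mean) / SD
z = (139 - 100) / 15 = 2.6
Percentile = Phi(2.6) * 100
Phi(2.6) = 0.995339
= 99.5


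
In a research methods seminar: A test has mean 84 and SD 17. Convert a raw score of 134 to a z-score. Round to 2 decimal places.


z = (X - mu) / sigma
= (134 - 84) / 17
= 50 / 17
= 2.94


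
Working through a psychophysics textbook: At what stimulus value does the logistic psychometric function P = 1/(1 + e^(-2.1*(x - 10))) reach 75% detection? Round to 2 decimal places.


At P = 0.75: 0.75 = 1/(1 + e^(-k*(x-x0)))
Solving: e^(-k*(x-x0)) = 1/3
x = x0 + ln(3)/k
ln(3) = 1.0986
x = 10 + 1.0986/2.1
= 10 + 0.5231
= 10.52


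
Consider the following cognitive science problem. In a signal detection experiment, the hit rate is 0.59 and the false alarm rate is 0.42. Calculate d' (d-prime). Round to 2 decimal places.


d' = z(HR) - z(FAR)
z(0.59) = 0.2275
z(0.42) = -0.2019
d' = 0.2275 - -0.2019
= 0.43


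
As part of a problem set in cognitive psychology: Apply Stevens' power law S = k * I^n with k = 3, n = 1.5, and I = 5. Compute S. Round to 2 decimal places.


S = 3 * 5^1.5
5^1.5 = 11.1803
S = 3 * 11.1803
= 33.54


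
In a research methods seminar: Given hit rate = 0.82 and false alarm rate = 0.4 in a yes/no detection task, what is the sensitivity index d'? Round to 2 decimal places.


d' = z(HR) - z(FAR)
z(0.82) = 0.9154
z(0.4) = -0.2533
d' = 0.9154 - -0.2533
= 1.17


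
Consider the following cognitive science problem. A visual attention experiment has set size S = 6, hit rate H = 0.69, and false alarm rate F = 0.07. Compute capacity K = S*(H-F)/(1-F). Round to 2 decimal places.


K = S * (H - F) / (1 - F)
H - F = 0.62
1 - F = 0.93
K = 6 * 0.62 / 0.93
= 4.00


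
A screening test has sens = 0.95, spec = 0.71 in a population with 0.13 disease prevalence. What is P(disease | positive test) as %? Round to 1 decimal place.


PPV = (sens * prev) / (sens * prev + (1-spec) * (1-prev))
Numerator = 0.95 * 0.13 = 0.1235
P(positive and no disease) = (1 - spec) * (1 - prev) = (1 - 0.71) * (1 - 0.13) = 0.2523
Denominator = 0.1235 + 0.2523 = 0.3758
PPV = 0.1235 / 0.3758 = 0.328632
As percentage = 32.9


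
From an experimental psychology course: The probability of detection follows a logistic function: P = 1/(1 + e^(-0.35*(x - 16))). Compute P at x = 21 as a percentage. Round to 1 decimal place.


P(x) = 1/(1 + e^(-0.35*(21 - 16)))
Exponent = -0.35 * 5 = -1.75
e^(-1.75) = 0.173774
P = 1/(1 + 0.173774) = 0.851953
Percentage = 85.2


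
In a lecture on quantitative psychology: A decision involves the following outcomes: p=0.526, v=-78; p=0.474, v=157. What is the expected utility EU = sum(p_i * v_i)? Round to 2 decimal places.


EU = sum(p_i * v_i)
0.526 * -78 = -41.028
0.474 * 157 = 74.418
EU = -41.028 + 74.418
= 33.39


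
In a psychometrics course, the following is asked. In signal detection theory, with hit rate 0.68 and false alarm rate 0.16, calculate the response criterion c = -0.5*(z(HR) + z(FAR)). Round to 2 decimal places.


c = -0.5 * (z(HR) + z(FAR))
z(0.68) = 0.4677
z(0.16) = -0.9945
c = -0.5 * (0.4677 + -0.9945)
= -0.5 * -0.5268
= 0.26


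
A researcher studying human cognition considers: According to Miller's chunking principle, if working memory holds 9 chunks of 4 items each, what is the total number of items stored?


Total items = chunks * items_per_chunk
= 9 * 4
= 36


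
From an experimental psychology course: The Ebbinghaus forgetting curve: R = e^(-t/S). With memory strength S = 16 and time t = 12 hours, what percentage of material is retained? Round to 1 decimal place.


R = e^(-t/S)
-t/S = -12/16 = -0.75
R = e^(-0.75) = 0.472367
Percentage = 0.472367 * 100
= 47.2


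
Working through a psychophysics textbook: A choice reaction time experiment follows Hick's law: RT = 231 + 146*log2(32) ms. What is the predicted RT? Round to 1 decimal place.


RT = 231 + 146 * log2(32)
log2(32) = 5.0
RT = 231 + 146 * 5.0
= 231 + 730.0
= 961.0 ms


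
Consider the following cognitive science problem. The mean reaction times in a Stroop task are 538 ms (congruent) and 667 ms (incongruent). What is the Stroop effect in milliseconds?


Stroop effect = RT(incongruent) - RT(congruent)
= 667 - 538
= 129 ms


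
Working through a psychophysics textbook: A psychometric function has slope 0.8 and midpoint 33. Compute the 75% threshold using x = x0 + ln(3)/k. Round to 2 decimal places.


At P = 0.75: 0.75 = 1/(1 + e^(-k*(x-x0)))
Solving: e^(-k*(x-x0)) = 1/3
x = x0 + ln(3)/k
ln(3) = 1.0986
x = 33 + 1.0986/0.8
= 33 + 1.3732
= 34.37


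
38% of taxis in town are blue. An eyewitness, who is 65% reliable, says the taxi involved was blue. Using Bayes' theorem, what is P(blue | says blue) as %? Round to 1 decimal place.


P(blue | says blue) = P(says blue | blue)*P(blue) / [P(says blue | blue)*P(blue) + P(says blue | not blue)*P(not blue)]
Numerator = 0.65 * 0.38 = 0.247
False identification = 0.35 * 0.62 = 0.217
P = 0.247 / (0.247 + 0.217)
= 0.247 / 0.464
As percentage = 53.2


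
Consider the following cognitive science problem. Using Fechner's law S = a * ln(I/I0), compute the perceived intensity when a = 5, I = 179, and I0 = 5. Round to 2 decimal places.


S = 5 * ln(179/5)
I/I0 = 35.8
ln(35.8) = 3.5779
S = 5 * 3.5779
= 17.89


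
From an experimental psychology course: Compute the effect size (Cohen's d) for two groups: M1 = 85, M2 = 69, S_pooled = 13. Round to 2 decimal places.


Cohen's d = (M1 - M2) / S_pooled
= (85 - 69) / 13
= 16 / 13
= 1.23


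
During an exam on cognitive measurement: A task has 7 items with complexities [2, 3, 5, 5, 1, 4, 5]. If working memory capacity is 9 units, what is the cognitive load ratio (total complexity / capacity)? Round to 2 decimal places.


Total complexity = 2 + 3 + 5 + 5 + 1 + 4 + 5 = 25
Load = total / capacity = 25 / 9
= 2.78


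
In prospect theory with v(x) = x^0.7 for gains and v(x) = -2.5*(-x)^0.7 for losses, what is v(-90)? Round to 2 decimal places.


Since x = -90 < 0, use v(x) = -lambda*(-x)^alpha
(-x) = 90
90^0.7 = 23.333
v(-90) = -2.5 * 23.333
= -58.33


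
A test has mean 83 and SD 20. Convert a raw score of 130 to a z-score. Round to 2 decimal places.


z = (X - mu) / sigma
= (130 - 83) / 20
= 47 / 20
= 2.35


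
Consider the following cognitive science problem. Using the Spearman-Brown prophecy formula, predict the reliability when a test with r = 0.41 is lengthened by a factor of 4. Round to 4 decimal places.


r_new = n*r / (1 + (n-1)*r)
Numerator = 4 * 0.41 = 1.64
Denominator = 1 + 3 * 0.41 = 2.23
r_new = 1.64 / 2.23
= 0.7354


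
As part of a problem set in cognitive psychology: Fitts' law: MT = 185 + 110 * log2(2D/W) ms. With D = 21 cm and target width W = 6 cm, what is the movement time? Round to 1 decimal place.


MT = 185 + 110 * log2(2*21/6)
2D/W = 7.0
log2(7.0) = 2.8074
MT = 185 + 110 * 2.8074
= 493.8 ms


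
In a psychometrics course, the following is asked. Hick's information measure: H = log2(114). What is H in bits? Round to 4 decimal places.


H = log2(n)
H = log2(114)
= 6.8329


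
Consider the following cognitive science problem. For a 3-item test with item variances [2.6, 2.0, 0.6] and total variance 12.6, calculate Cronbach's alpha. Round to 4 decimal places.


alpha = (k/(k-1)) * (1 - sum(s_i^2)/s_total^2)
sum(item variances) = 5.2
k/(k-1) = 3/2 = 1.5
1 - 5.2/12.6 = 1 - 0.412698 = 0.587302
alpha = 1.5 * 0.587302
= 0.8810


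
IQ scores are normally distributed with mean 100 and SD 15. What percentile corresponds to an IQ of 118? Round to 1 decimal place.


z = (IQ - mean) / SD
z = (118 - 100) / 15 = 1.2
Percentile = Phi(1.2) * 100
Phi(1.2) = 0.88493
= 88.5


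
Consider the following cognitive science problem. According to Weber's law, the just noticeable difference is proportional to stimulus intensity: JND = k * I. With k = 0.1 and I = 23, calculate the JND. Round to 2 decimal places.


JND = k * I
JND = 0.1 * 23
= 2.30


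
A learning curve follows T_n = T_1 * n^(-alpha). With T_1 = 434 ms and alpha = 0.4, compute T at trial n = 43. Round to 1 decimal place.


T_n = 434 * 43^(-0.4)
43^(-0.4) = 0.222133
T_n = 434 * 0.222133
= 96.4 ms


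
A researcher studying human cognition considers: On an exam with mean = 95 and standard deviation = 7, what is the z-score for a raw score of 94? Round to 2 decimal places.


z = (X - mu) / sigma
= (94 - 95) / 7
= -1 / 7
= -0.14


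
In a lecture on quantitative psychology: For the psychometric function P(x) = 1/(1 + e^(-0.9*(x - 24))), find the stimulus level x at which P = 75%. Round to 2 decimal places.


At P = 0.75: 0.75 = 1/(1 + e^(-k*(x-x0)))
Solving: e^(-k*(x-x0)) = 1/3
x = x0 + ln(3)/k
ln(3) = 1.0986
x = 24 + 1.0986/0.9
= 24 + 1.2207
= 25.22


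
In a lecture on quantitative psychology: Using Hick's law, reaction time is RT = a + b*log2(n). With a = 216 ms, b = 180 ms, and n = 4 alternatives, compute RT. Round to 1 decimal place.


RT = 216 + 180 * log2(4)
log2(4) = 2.0
RT = 216 + 180 * 2.0
= 216 + 360.0
= 576.0 ms


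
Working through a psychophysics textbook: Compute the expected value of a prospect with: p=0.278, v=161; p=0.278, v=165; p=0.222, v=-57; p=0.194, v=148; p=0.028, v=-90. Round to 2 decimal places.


EU = sum(p_i * v_i)
0.278 * 161 = 44.758
0.278 * 165 = 45.87
0.222 * -57 = -12.654
0.194 * 148 = 28.712
0.028 * -90 = -2.52
EU = 44.758 + 45.87 + -12.654 + 28.712 + -2.52
= 104.17


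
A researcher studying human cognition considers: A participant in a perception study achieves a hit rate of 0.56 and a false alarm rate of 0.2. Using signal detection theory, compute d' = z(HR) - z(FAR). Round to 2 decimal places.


d' = z(HR) - z(FAR)
z(0.56) = 0.151
z(0.2) = -0.8416
d' = 0.151 - -0.8416
= 0.99


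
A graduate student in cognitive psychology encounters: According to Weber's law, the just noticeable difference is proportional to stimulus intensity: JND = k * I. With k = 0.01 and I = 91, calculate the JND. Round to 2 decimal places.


JND = k * I
JND = 0.01 * 91
= 0.91


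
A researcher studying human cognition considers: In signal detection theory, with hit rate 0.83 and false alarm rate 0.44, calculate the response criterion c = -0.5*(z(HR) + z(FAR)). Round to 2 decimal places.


c = -0.5 * (z(HR) + z(FAR))
z(0.83) = 0.9542
z(0.44) = -0.151
c = -0.5 * (0.9542 + -0.151)
= -0.5 * 0.8032
= -0.40


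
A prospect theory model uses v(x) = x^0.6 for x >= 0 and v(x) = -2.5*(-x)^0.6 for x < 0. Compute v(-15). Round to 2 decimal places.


Since x = -15 < 0, use v(x) = -lambda*(-x)^alpha
(-x) = 15
15^0.6 = 5.0776
v(-15) = -2.5 * 5.0776
= -12.69


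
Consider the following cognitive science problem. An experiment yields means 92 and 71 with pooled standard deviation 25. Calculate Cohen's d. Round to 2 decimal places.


Cohen's d = (M1 - M2) / S_pooled
= (92 - 71) / 25
= 21 / 25
= 0.84


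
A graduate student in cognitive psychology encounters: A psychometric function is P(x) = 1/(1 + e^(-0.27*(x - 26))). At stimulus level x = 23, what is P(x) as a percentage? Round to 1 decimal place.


P(x) = 1/(1 + e^(-0.27*(23 - 26)))
Exponent = -0.27 * -3 = 0.81
e^(0.81) = 2.247908
P = 1/(1 + 2.247908) = 0.30789
Percentage = 30.8


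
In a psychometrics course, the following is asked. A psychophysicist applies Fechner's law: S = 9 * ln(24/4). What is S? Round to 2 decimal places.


S = 9 * ln(24/4)
I/I0 = 6.0
ln(6.0) = 1.7918
S = 9 * 1.7918
= 16.13


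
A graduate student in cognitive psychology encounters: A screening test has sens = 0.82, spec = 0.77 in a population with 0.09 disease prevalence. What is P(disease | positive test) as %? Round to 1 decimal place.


PPV = (sens * prev) / (sens * prev + (1-spec) * (1-prev))
Numerator = 0.82 * 0.09 = 0.0738
P(positive and no disease) = (1 - spec) * (1 - prev) = (1 - 0.77) * (1 - 0.09) = 0.2093
Denominator = 0.0738 + 0.2093 = 0.2831
PPV = 0.0738 / 0.2831 = 0.260685
As percentage = 26.1


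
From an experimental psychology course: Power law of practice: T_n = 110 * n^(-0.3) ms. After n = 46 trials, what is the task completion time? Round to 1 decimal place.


T_n = 110 * 46^(-0.3)
46^(-0.3) = 0.317083
T_n = 110 * 0.317083
= 34.9 ms


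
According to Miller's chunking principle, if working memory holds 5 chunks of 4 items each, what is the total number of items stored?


Total items = chunks * items_per_chunk
= 5 * 4
= 20


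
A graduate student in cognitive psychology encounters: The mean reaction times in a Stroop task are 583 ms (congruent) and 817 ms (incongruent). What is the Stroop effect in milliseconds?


Stroop effect = RT(incongruent) - RT(congruent)
= 817 - 583
= 234 ms


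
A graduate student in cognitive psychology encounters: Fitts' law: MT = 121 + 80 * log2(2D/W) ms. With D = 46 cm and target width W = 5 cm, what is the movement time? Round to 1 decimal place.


MT = 121 + 80 * log2(2*46/5)
2D/W = 18.4
log2(18.4) = 4.2016
MT = 121 + 80 * 4.2016
= 457.1 ms


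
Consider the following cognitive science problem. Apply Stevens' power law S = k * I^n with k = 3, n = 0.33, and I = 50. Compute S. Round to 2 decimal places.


S = 3 * 50^0.33
50^0.33 = 3.6363
S = 3 * 3.6363
= 10.91


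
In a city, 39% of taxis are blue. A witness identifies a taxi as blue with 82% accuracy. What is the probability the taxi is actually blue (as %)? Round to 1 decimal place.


P(blue | says blue) = P(says blue | blue)*P(blue) / [P(says blue | blue)*P(blue) + P(says blue | not blue)*P(not blue)]
Numerator = 0.82 * 0.39 = 0.3198
False identification = 0.18 * 0.61 = 0.1098
P = 0.3198 / (0.3198 + 0.1098)
= 0.3198 / 0.4296
As percentage = 74.4


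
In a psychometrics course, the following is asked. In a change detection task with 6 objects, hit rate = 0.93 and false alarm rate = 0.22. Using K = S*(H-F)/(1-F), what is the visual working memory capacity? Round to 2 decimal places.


K = S * (H - F) / (1 - F)
H - F = 0.71
1 - F = 0.78
K = 6 * 0.71 / 0.78
= 5.46


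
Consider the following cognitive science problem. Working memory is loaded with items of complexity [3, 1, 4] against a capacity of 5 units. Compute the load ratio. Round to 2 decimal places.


Total complexity = 3 + 1 + 4 = 8
Load = total / capacity = 8 / 5
= 1.60


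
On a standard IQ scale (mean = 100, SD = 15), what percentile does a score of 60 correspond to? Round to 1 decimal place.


z = (IQ - mean) / SD
z = (60 - 100) / 15 = -2.6667
Percentile = Phi(-2.6667) * 100
Phi(-2.6667) = 0.00383
= 0.4


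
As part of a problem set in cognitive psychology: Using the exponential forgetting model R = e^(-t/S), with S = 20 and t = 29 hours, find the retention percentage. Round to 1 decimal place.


R = e^(-t/S)
-t/S = -29/20 = -1.45
R = e^(-1.45) = 0.23457
Percentage = 0.23457 * 100
= 23.5


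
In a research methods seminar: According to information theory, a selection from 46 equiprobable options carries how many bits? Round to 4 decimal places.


H = log2(n)
H = log2(46)
= 5.5236


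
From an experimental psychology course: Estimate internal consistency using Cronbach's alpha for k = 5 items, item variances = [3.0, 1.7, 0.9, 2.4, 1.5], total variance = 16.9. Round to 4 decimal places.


alpha = (k/(k-1)) * (1 - sum(s_i^2)/s_total^2)
sum(item variances) = 9.5
k/(k-1) = 5/4 = 1.25
1 - 9.5/16.9 = 1 - 0.56213 = 0.43787
alpha = 1.25 * 0.43787
= 0.5473


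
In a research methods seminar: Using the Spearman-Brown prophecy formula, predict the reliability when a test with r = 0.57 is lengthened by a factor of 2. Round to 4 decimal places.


r_new = n*r / (1 + (n-1)*r)
Numerator = 2 * 0.57 = 1.14
Denominator = 1 + 1 * 0.57 = 1.57
r_new = 1.14 / 1.57
= 0.7261


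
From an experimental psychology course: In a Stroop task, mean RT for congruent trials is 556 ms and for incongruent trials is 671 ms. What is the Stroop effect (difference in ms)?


Stroop effect = RT(incongruent) - RT(congruent)
= 671 - 556
= 115 ms


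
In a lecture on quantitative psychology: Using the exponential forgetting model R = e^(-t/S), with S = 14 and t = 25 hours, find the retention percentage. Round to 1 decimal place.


R = e^(-t/S)
-t/S = -25/14 = -1.785714
R = e^(-1.785714) = 0.167677
Percentage = 0.167677 * 100
= 16.8


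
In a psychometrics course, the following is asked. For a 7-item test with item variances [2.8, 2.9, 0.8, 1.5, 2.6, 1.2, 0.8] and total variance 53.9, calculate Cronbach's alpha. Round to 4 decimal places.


alpha = (k/(k-1)) * (1 - sum(s_i^2)/s_total^2)
sum(item variances) = 12.6
k/(k-1) = 7/6 = 1.166667
1 - 12.6/53.9 = 1 - 0.233766 = 0.766234
alpha = 1.166667 * 0.766234
= 0.8939


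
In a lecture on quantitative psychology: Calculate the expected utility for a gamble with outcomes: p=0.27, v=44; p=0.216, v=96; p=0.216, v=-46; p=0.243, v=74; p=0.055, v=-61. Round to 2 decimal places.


EU = sum(p_i * v_i)
0.27 * 44 = 11.88
0.216 * 96 = 20.736
0.216 * -46 = -9.936
0.243 * 74 = 17.982
0.055 * -61 = -3.355
EU = 11.88 + 20.736 + -9.936 + 17.982 + -3.355
= 37.31


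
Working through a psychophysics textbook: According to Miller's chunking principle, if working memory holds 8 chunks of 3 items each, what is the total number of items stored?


Total items = chunks * items_per_chunk
= 8 * 3
= 24


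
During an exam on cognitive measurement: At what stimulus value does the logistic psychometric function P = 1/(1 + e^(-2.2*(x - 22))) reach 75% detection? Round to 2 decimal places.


At P = 0.75: 0.75 = 1/(1 + e^(-k*(x-x0)))
Solving: e^(-k*(x-x0)) = 1/3
x = x0 + ln(3)/k
ln(3) = 1.0986
x = 22 + 1.0986/2.2
= 22 + 0.4994
= 22.50


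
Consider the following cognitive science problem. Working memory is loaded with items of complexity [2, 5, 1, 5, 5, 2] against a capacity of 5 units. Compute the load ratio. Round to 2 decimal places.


Total complexity = 2 + 5 + 1 + 5 + 5 + 2 = 20
Load = total / capacity = 20 / 5
= 4.00


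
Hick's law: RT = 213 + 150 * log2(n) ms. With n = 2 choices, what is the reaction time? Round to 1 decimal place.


RT = 213 + 150 * log2(2)
log2(2) = 1.0
RT = 213 + 150 * 1.0
= 213 + 150.0
= 363.0 ms


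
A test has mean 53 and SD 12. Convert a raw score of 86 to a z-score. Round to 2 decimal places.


z = (X - mu) / sigma
= (86 - 53) / 12
= 33 / 12
= 2.75


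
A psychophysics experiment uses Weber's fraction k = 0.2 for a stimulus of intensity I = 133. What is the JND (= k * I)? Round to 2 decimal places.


JND = k * I
JND = 0.2 * 133
= 26.60


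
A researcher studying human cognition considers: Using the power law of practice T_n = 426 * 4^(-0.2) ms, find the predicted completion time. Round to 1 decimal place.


T_n = 426 * 4^(-0.2)
4^(-0.2) = 0.757858
T_n = 426 * 0.757858
= 322.8 ms


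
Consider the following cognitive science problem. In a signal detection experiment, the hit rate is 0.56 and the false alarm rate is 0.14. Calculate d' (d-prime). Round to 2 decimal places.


d' = z(HR) - z(FAR)
z(0.56) = 0.151
z(0.14) = -1.0803
d' = 0.151 - -1.0803
= 1.23


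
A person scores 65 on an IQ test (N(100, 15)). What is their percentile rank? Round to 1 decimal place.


z = (IQ - mean) / SD
z = (65 - 100) / 15 = -2.3333
Percentile = Phi(-2.3333) * 100
Phi(-2.3333) = 0.009816
= 1.0


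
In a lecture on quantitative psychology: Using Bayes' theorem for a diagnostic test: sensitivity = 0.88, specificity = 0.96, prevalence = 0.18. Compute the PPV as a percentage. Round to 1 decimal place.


PPV = (sens * prev) / (sens * prev + (1-spec) * (1-prev))
Numerator = 0.88 * 0.18 = 0.1584
P(positive and no disease) = (1 - spec) * (1 - prev) = (1 - 0.96) * (1 - 0.18) = 0.0328
Denominator = 0.1584 + 0.0328 = 0.1912
PPV = 0.1584 / 0.1912 = 0.828452
As percentage = 82.8


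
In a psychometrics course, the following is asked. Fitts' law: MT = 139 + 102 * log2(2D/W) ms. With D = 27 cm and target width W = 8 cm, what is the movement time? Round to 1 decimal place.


MT = 139 + 102 * log2(2*27/8)
2D/W = 6.75
log2(6.75) = 2.7549
MT = 139 + 102 * 2.7549
= 420.0 ms


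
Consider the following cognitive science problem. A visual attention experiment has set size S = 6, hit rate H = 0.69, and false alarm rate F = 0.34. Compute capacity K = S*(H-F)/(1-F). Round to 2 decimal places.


K = S * (H - F) / (1 - F)
H - F = 0.35
1 - F = 0.66
K = 6 * 0.35 / 0.66
= 3.18


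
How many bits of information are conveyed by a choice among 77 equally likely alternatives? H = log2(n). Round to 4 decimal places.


H = log2(n)
H = log2(77)
= 6.2668


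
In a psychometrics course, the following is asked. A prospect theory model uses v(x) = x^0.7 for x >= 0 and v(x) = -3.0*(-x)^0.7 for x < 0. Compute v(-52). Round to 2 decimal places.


Since x = -52 < 0, use v(x) = -lambda*(-x)^alpha
(-x) = 52
52^0.7 = 15.8929
v(-52) = -3.0 * 15.8929
= -47.68


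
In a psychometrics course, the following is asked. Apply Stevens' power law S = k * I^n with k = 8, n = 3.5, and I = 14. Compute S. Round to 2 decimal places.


S = 8 * 14^3.5
14^3.5 = 10267.1079
S = 8 * 10267.1079
= 82136.86


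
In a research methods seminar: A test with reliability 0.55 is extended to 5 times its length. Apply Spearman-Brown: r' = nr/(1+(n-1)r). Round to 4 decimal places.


r_new = n*r / (1 + (n-1)*r)
Numerator = 5 * 0.55 = 2.75
Denominator = 1 + 4 * 0.55 = 3.2
r_new = 2.75 / 3.2
= 0.8594


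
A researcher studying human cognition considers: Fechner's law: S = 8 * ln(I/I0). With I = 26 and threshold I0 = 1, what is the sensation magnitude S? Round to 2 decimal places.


S = 8 * ln(26/1)
I/I0 = 26.0
ln(26.0) = 3.2581
S = 8 * 3.2581
= 26.06


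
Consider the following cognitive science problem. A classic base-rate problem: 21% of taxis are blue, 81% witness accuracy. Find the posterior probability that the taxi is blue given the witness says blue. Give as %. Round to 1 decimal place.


P(blue | says blue) = P(says blue | blue)*P(blue) / [P(says blue | blue)*P(blue) + P(says blue | not blue)*P(not blue)]
Numerator = 0.81 * 0.21 = 0.1701
False identification = 0.19 * 0.79 = 0.1501
P = 0.1701 / (0.1701 + 0.1501)
= 0.1701 / 0.3202
As percentage = 53.1


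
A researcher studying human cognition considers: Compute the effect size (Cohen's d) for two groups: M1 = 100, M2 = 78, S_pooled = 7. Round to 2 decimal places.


Cohen's d = (M1 - M2) / S_pooled
= (100 - 78) / 7
= 22 / 7
= 3.14


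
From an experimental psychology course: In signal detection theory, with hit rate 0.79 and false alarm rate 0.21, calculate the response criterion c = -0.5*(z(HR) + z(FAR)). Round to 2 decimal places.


c = -0.5 * (z(HR) + z(FAR))
z(0.79) = 0.8064
z(0.21) = -0.8064
c = -0.5 * (0.8064 + -0.8064)
= -0.5 * 0.0
= 0.00


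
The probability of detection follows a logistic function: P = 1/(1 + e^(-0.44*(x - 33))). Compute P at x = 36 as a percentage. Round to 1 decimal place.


P(x) = 1/(1 + e^(-0.44*(36 - 33)))
Exponent = -0.44 * 3 = -1.32
e^(-1.32) = 0.267135
P = 1/(1 + 0.267135) = 0.789182
Percentage = 78.9


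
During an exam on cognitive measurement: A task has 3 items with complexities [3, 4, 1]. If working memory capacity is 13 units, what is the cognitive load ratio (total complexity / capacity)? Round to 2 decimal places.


Total complexity = 3 + 4 + 1 = 8
Load = total / capacity = 8 / 13
= 0.62


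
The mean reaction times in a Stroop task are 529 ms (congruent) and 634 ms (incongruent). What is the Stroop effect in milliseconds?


Stroop effect = RT(incongruent) - RT(congruent)
= 634 - 529
= 105 ms


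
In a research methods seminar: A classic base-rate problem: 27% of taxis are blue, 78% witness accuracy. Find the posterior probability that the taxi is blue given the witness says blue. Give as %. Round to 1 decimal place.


P(blue | says blue) = P(says blue | blue)*P(blue) / [P(says blue | blue)*P(blue) + P(says blue | not blue)*P(not blue)]
Numerator = 0.78 * 0.27 = 0.2106
False identification = 0.22 * 0.73 = 0.1606
P = 0.2106 / (0.2106 + 0.1606)
= 0.2106 / 0.3712
As percentage = 56.7


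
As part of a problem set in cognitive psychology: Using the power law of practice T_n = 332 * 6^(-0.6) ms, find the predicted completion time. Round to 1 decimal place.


T_n = 332 * 6^(-0.6)
6^(-0.6) = 0.341279
T_n = 332 * 0.341279
= 113.3 ms


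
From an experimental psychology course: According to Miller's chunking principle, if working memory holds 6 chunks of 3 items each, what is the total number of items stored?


Total items = chunks * items_per_chunk
= 6 * 3
= 18


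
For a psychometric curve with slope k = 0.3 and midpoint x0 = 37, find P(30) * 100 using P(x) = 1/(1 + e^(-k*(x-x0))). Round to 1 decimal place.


P(x) = 1/(1 + e^(-0.3*(30 - 37)))
Exponent = -0.3 * -7 = 2.1
e^(2.1) = 8.16617
P = 1/(1 + 8.16617) = 0.109097
Percentage = 10.9


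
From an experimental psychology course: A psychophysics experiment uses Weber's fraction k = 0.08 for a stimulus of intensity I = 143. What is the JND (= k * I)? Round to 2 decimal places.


JND = k * I
JND = 0.08 * 143
= 11.44


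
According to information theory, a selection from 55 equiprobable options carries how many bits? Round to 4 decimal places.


H = log2(n)
H = log2(55)
= 5.7814


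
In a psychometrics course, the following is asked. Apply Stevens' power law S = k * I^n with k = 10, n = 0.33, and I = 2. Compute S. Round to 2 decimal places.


S = 10 * 2^0.33
2^0.33 = 1.257
S = 10 * 1.257
= 12.57


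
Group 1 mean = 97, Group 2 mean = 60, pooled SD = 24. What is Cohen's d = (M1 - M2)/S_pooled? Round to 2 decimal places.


Cohen's d = (M1 - M2) / S_pooled
= (97 - 60) / 24
= 37 / 24
= 1.54


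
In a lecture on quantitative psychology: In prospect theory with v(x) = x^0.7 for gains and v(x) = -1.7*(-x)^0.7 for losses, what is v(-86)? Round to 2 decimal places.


Since x = -86 < 0, use v(x) = -lambda*(-x)^alpha
(-x) = 86
86^0.7 = 22.6021
v(-86) = -1.7 * 22.6021
= -38.42


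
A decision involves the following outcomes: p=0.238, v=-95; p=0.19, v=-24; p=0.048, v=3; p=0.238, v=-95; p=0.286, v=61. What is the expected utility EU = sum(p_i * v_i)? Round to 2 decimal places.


EU = sum(p_i * v_i)
0.238 * -95 = -22.61
0.19 * -24 = -4.56
0.048 * 3 = 0.144
0.238 * -95 = -22.61
0.286 * 61 = 17.446
EU = -22.61 + -4.56 + 0.144 + -22.61 + 17.446
= -32.19


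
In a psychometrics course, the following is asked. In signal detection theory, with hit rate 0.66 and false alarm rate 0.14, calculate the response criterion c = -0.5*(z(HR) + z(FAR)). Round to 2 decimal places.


c = -0.5 * (z(HR) + z(FAR))
z(0.66) = 0.4125
z(0.14) = -1.0803
c = -0.5 * (0.4125 + -1.0803)
= -0.5 * -0.6678
= 0.33


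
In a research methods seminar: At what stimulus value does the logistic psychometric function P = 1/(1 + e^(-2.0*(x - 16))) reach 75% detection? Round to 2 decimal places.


At P = 0.75: 0.75 = 1/(1 + e^(-k*(x-x0)))
Solving: e^(-k*(x-x0)) = 1/3
x = x0 + ln(3)/k
ln(3) = 1.0986
x = 16 + 1.0986/2.0
= 16 + 0.5493
= 16.55


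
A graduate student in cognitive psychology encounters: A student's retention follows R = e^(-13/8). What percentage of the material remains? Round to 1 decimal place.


R = e^(-t/S)
-t/S = -13/8 = -1.625
R = e^(-1.625) = 0.196912
Percentage = 0.196912 * 100
= 19.7


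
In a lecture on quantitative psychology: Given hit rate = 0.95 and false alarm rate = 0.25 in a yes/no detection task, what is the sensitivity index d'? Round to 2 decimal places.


d' = z(HR) - z(FAR)
z(0.95) = 1.6449
z(0.25) = -0.6745
d' = 1.6449 - -0.6745
= 2.32


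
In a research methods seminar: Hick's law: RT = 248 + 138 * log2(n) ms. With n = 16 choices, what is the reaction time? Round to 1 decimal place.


RT = 248 + 138 * log2(16)
log2(16) = 4.0
RT = 248 + 138 * 4.0
= 248 + 552.0
= 800.0 ms


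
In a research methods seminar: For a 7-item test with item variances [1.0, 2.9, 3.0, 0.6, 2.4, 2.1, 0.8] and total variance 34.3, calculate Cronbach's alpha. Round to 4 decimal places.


alpha = (k/(k-1)) * (1 - sum(s_i^2)/s_total^2)
sum(item variances) = 12.8
k/(k-1) = 7/6 = 1.166667
1 - 12.8/34.3 = 1 - 0.373178 = 0.626822
alpha = 1.166667 * 0.626822
= 0.7313


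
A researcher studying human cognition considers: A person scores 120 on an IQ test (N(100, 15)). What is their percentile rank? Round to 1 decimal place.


z = (IQ - mean) / SD
z = (120 - 100) / 15 = 1.3333
Percentile = Phi(1.3333) * 100
Phi(1.3333) = 0.908783
= 90.9


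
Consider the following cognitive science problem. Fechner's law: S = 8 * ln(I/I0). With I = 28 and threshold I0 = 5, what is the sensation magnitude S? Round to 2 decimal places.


S = 8 * ln(28/5)
I/I0 = 5.6
ln(5.6) = 1.7228
S = 8 * 1.7228
= 13.78


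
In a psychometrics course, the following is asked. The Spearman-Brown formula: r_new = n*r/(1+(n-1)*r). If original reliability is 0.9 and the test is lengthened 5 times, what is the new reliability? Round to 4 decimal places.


r_new = n*r / (1 + (n-1)*r)
Numerator = 5 * 0.9 = 4.5
Denominator = 1 + 4 * 0.9 = 4.6
r_new = 4.5 / 4.6
= 0.9783


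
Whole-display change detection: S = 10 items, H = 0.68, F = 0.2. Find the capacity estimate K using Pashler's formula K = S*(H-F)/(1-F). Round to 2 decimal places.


K = S * (H - F) / (1 - F)
H - F = 0.48
1 - F = 0.8
K = 10 * 0.48 / 0.8
= 6.00


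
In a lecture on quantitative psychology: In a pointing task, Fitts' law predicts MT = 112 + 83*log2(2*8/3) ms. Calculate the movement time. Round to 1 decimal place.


MT = 112 + 83 * log2(2*8/3)
2D/W = 5.333333
log2(5.333333) = 2.415
MT = 112 + 83 * 2.415
= 312.4 ms


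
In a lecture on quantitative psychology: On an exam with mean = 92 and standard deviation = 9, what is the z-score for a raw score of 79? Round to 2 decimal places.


z = (X - mu) / sigma
= (79 - 92) / 9
= -13 / 9
= -1.44


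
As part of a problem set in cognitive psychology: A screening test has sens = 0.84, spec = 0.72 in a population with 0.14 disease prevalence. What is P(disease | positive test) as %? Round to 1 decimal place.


PPV = (sens * prev) / (sens * prev + (1-spec) * (1-prev))
Numerator = 0.84 * 0.14 = 0.1176
P(positive and no disease) = (1 - spec) * (1 - prev) = (1 - 0.72) * (1 - 0.14) = 0.2408
Denominator = 0.1176 + 0.2408 = 0.3584
PPV = 0.1176 / 0.3584 = 0.328125
As percentage = 32.8


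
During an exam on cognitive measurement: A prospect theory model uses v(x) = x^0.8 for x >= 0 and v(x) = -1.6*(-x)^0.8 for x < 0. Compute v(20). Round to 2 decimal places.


Since x = 20 >= 0, use v(x) = x^0.8
20^0.8 = 10.9856
v(20) = 10.99


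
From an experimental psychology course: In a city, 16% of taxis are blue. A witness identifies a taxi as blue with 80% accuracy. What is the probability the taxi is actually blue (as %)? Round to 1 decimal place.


P(blue | says blue) = P(says blue | blue)*P(blue) / [P(says blue | blue)*P(blue) + P(says blue | not blue)*P(not blue)]
Numerator = 0.8 * 0.16 = 0.128
False identification = 0.2 * 0.84 = 0.168
P = 0.128 / (0.128 + 0.168)
= 0.128 / 0.296
As percentage = 43.2


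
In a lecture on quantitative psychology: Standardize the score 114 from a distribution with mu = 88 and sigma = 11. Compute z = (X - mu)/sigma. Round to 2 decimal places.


z = (X - mu) / sigma
= (114 - 88) / 11
= 26 / 11
= 2.36


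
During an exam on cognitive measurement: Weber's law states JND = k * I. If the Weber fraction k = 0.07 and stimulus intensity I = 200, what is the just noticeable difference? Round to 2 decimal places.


JND = k * I
JND = 0.07 * 200
= 14.00


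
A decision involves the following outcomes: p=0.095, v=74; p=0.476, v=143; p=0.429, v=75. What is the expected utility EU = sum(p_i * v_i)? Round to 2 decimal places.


EU = sum(p_i * v_i)
0.095 * 74 = 7.03
0.476 * 143 = 68.068
0.429 * 75 = 32.175
EU = 7.03 + 68.068 + 32.175
= 107.27


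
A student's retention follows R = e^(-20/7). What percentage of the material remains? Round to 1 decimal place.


R = e^(-t/S)
-t/S = -20/7 = -2.857143
R = e^(-2.857143) = 0.057433
Percentage = 0.057433 * 100
= 5.7


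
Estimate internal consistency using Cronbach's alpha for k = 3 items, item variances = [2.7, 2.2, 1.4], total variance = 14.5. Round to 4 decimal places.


alpha = (k/(k-1)) * (1 - sum(s_i^2)/s_total^2)
sum(item variances) = 6.3
k/(k-1) = 3/2 = 1.5
1 - 6.3/14.5 = 1 - 0.434483 = 0.565517
alpha = 1.5 * 0.565517
= 0.8483


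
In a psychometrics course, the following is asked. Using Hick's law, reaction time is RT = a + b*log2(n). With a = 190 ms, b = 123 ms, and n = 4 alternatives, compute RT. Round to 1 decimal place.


RT = 190 + 123 * log2(4)
log2(4) = 2.0
RT = 190 + 123 * 2.0
= 190 + 246.0
= 436.0 ms


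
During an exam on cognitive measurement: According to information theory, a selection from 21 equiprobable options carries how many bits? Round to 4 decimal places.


H = log2(n)
H = log2(21)
= 4.3923


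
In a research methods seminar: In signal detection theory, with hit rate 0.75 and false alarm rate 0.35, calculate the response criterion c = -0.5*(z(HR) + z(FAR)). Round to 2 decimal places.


c = -0.5 * (z(HR) + z(FAR))
z(0.75) = 0.6745
z(0.35) = -0.3853
c = -0.5 * (0.6745 + -0.3853)
= -0.5 * 0.2892
= -0.14


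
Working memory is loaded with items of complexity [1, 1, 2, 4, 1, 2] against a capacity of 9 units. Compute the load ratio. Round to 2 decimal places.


Total complexity = 1 + 1 + 2 + 4 + 1 + 2 = 11
Load = total / capacity = 11 / 9
= 1.22


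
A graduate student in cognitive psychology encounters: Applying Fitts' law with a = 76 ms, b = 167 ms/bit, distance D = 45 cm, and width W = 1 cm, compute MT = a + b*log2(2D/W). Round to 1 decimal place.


MT = 76 + 167 * log2(2*45/1)
2D/W = 90.0
log2(90.0) = 6.4919
MT = 76 + 167 * 6.4919
= 1160.1 ms


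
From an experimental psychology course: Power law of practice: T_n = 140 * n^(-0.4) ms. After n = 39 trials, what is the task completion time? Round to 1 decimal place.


T_n = 140 * 39^(-0.4)
39^(-0.4) = 0.23098
T_n = 140 * 0.23098
= 32.3 ms


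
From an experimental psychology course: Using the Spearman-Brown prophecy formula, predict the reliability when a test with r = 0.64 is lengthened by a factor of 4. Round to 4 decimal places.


r_new = n*r / (1 + (n-1)*r)
Numerator = 4 * 0.64 = 2.56
Denominator = 1 + 3 * 0.64 = 2.92
r_new = 2.56 / 2.92
= 0.8767
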